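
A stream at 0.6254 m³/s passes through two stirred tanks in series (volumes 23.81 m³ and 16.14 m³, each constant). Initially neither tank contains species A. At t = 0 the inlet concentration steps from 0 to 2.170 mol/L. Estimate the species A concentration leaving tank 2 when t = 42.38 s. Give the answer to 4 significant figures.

0.8409 mol/L

Time constants: τᵢ = Vᵢ/Q for each well-mixed tank.
τ₁ = 23.81/0.6254 = 38.0716 s; τ₂ = 16.14/0.6254 = 25.8075 s.
Tank 1: C₁ = C_in(1 − e^(−t/τ₁)). Tank 2 (τ₁ ≠ τ₂): C₂ = C_in[1 − (τ₁ e^(−t/τ₁) − τ₂ e^(−t/τ₂))/(τ₁ − τ₂)].
At t = 42.38: e^(−t/τ₁) = 0.328518, e^(−t/τ₂) = 0.193562.
C₂ = 2.170·[1 − (38.0716·0.328518 − 25.8075·0.193562)/(12.2642)] = 2.170·0.387494 = 0.840862 mol/L.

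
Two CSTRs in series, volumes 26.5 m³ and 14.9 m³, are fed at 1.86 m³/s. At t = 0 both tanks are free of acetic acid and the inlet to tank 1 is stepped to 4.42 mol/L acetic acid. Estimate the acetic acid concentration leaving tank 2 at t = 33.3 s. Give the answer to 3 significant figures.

Species balance on tank i: dCᵢ/dt = (Cᵢ₋₁ − Cᵢ)/τᵢ with τᵢ = Vᵢ/Q.
τ₁ = 26.5/1.86 = 14.247 s; τ₂ = 14.9/1.86 = 8.0108 s.
Solving the cascade with C₁(0)=C₂(0)=0 gives C₂(t) = C_in[1 − (τ₁ e^(−t/τ₁) − τ₂ e^(−t/τ₂))/(τ₁ − τ₂)].
At t = 33.3: e^(−t/τ₁) = 0.096590, e^(−t/τ₂) = 0.015656.
C₂ = 4.42·[1 − (14.247·0.096590 − 8.0108·0.015656)/(6.2366)] = 4.42·0.79945 = 3.5336 mol/L.

3.53 mol/L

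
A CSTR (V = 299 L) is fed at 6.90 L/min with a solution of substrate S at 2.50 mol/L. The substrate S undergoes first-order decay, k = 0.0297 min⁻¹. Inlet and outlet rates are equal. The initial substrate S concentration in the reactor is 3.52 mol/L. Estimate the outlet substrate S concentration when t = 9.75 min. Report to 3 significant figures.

2.54 mol/L

Accumulation = in − out − consumed: V dC/dt = Q C_in − Q C − k V C.
dC/dt = (Q/V) C_in − (Q/V + k) C; effective rate a = Q/V + k = 0.023077 + 0.0297 = 0.052777 min⁻¹.
C_ss = Q C_in/(Q + kV) = 1.0931 mol/L; C(t) = C_ss + (C₀ − C_ss) e^(−a t).
C(9.75) = 1.0931 + (2.4269)·e^(−0.052777·9.75) = 1.0931 + (2.4269)·0.59775 = 2.5438 mol/L.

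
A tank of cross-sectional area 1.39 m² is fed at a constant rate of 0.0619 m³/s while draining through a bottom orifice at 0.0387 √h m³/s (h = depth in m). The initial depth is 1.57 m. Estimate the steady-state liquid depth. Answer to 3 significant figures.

Accumulation of liquid (constant cross-section A): A dh/dt = Q_in − 0.0387 √h. At steady state dh/dt = 0:
Q_in = 0.0387 √h_ss ⇒ √h_ss = 0.0619/0.0387 = 1.5995.
h_ss = 1.5995² = 2.5583 m. (Since h₀ = 1.57 m < h_ss, the level will rise toward this value.)

2.56 m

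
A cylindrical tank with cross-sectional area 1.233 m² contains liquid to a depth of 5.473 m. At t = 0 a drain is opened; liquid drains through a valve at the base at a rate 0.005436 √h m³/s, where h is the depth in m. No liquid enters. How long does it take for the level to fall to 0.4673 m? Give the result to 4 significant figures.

751.2 s

With no inflow, A dh/dt = −0.005436 √h.
∫ h^(−1/2) dh = −(0.005436/A) ∫ dt, giving 2√h = 2√h₀ − (0.005436/A) t.
t = 2A(√h₀ − √h)/0.005436 = 2·1.233·(√5.473 − √0.4673)/0.005436
  = 2.46600 × (2.33944 − 0.683593) / 0.005436 = 751.164 s.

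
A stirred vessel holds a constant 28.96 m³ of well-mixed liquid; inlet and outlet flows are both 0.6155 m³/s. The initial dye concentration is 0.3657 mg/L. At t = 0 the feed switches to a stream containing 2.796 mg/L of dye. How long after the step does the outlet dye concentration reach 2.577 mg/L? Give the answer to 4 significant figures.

113.2 s

Species balance: V dC/dt = Q(C_in − C) ⇒ τ = V/Q = 47.0512 s.
C(t) = C_in + (C₀ − C_in) e^(−t/τ). Set C = 2.577 and solve for t:
e^(−t/τ) = (C − C_in)/(C₀ − C_in) = (2.577 − 2.796)/(0.3657 − 2.796) = 0.0901123
t = −τ ln(…) = 47.0512 × 2.40670 = 113.238 s.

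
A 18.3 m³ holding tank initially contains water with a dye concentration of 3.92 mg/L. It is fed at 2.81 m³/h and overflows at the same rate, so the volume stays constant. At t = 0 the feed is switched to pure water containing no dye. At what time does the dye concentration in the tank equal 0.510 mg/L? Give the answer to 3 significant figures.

Species balance: V dC/dt = Q(C_in − C) ⇒ τ = V/Q = 6.5125 h.
C(t) = C_in + (C₀ − C_in) e^(−t/τ). Set C = 0.510 and solve for t:
e^(−t/τ) = (C − C_in)/(C₀ − C_in) = (0.510 − 0)/(3.92 − 0) = 0.13010
t = −τ ln(…) = 6.5125 × 2.0394 = 13.282 h.

13.3 h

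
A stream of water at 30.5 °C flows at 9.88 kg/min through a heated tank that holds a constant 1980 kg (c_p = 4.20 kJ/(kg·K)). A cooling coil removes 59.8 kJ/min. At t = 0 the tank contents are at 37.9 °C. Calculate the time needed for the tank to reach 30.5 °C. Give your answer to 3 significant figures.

364 min

Heat balance on the well-mixed liquid: M c_p dT/dt = ṁ c_p (T_in − T) − 59.8.
τ = M/ṁ = 200.40 min; T_ss = T_in − Q̇/(ṁ c_p) = 29.059 °C.
T(t) = T_ss + (T₀ − T_ss) e^(−t/τ). Set T = 30.5:
e^(−t/τ) = (30.5 − 29.059)/(37.9 − 29.059) = 0.16300
t = −200.40 · ln(0.16300) = 363.54 min.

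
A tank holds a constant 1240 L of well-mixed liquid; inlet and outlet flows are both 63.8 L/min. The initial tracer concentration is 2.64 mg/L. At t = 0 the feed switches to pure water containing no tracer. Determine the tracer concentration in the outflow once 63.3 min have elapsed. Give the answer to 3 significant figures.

Accumulation = in − out for the solute gives V dC/dt = Q(C_in − C).
So dC/dt = (C_in − C)/τ with τ = V/Q = 1240/63.8 = 19.436 min.
C approaches C_in exponentially: C(t) = C_in + (C₀ − C_in) e^(−t/τ).
C(63.3) = 0 + (2.64 − 0)·e^(−63.3/19.436) = 0 + (2.6400)·0.038508 = 0.10166 mg/L.

0.102 mg/L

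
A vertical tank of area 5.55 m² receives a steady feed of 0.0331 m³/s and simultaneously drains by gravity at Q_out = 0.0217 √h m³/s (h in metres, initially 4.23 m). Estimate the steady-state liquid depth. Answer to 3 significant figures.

2.33 m

A dh/dt = Q_in − 0.0217 √h. Steady state requires inflow = outflow:
Q_in = 0.0217 √h_ss ⇒ √h_ss = 0.0331/0.0217 = 1.5253.
h_ss = 1.5253² = 2.3267 m. (Since h₀ = 4.23 m > h_ss, the level will fall toward this value.)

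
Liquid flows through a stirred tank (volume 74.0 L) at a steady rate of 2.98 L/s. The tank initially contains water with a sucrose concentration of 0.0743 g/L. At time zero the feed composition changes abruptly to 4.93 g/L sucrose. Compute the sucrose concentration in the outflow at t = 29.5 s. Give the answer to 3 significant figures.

3.45 g/L

Transient balance on the dissolved component: V dC/dt = Q(C_in − C).
So dC/dt = (C_in − C)/τ with τ = V/Q = 74.0/2.98 = 24.832 s.
Integrating: C(t) = C_in + (C₀ − C_in) e^(−t/τ).
C(29.5) = 4.93 + (0.0743 − 4.93)·e^(−29.5/24.832) = 4.93 + (-4.8557)·0.30484 = 3.4498 g/L.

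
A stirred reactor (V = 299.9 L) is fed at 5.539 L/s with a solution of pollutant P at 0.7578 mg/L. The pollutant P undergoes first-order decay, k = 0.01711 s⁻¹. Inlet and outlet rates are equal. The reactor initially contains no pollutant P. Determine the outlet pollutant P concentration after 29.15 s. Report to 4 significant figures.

0.2539 mg/L

Accumulation = in − out − consumed: V dC/dt = Q C_in − Q C − k V C.
dC/dt = (Q/V) C_in − (Q/V + k) C; effective rate a = Q/V + k = 0.0184695 + 0.01711 = 0.0355795 s⁻¹.
C_ss = Q C_in/(Q + kV) = 0.393378 mg/L; C(t) = C_ss + (C₀ − C_ss) e^(−a t).
C(29.15) = 0.393378 + (-0.393378)·e^(−0.0355795·29.15) = 0.393378 + (-0.393378)·0.354466 = 0.253939 mg/L.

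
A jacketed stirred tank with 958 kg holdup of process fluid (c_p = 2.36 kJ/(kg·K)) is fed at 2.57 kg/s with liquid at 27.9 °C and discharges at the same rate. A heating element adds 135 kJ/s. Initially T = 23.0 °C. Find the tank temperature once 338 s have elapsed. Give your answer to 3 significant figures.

39.2 °C

M c_p dT/dt = ṁ c_p (T_in − T) + Q̇.
Rearrange: dT/dt = (T_ss − T)/τ with τ = M/ṁ = 372.76 s and T_ss = T_in + Q̇/(ṁ c_p) = 50.158 °C.
T approaches T_ss exponentially: T(t) = T_ss + (T₀ − T_ss) e^(−t/τ).
T(338) = 50.158 + (-27.158)·e^(−338/372.76) = 50.158 + (-27.158)·0.40384 = 39.191 °C.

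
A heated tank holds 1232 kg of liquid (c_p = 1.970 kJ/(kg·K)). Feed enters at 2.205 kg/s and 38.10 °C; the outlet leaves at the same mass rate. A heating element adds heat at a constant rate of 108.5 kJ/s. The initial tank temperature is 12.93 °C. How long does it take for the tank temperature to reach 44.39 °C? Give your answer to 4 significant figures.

551.5 s

M c_p dT/dt = ṁ c_p (T_in − T) + Q̇.
τ = M/ṁ = 558.730 s; T_ss = T_in + Q̇/(ṁ c_p) = 63.0778 °C.
T(t) = T_ss + (T₀ − T_ss) e^(−t/τ). Set T = 44.39:
e^(−t/τ) = (44.39 − 63.0778)/(12.93 − 63.0778) = 0.372655
t = −558.730 · ln(0.372655) = 551.524 s.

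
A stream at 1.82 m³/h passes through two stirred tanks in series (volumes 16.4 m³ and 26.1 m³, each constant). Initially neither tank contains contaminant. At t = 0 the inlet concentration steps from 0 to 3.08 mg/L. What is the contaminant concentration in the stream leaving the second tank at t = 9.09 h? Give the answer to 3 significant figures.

0.582 mg/L

Each tank obeys Vᵢ dCᵢ/dt = Q(Cᵢ₋₁ − Cᵢ), so τᵢ = Vᵢ/Q.
τ₁ = 16.4/1.82 = 9.0110 h; τ₂ = 26.1/1.82 = 14.341 h.
Tank 1: C₁ = C_in(1 − e^(−t/τ₁)). Tank 2 (τ₁ ≠ τ₂): C₂ = C_in[1 − (τ₁ e^(−t/τ₁) − τ₂ e^(−t/τ₂))/(τ₁ − τ₂)].
At t = 9.09: e^(−t/τ₁) = 0.36467, e^(−t/τ₂) = 0.53054.
C₂ = 3.08·[1 − (9.0110·0.36467 − 14.341·0.53054)/(-5.3297)] = 3.08·0.18902 = 0.58218 mg/L.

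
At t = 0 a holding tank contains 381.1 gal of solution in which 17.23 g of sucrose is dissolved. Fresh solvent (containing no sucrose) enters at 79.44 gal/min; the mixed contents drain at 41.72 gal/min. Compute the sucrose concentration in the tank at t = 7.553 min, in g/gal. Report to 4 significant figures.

Let m(t) be the amount of sucrose. Volume: V(t) = V₀ + (Q_in − Q_out) t = 381.1 + 37.7200 t; V(7.553) = 665.999 gal.
Species balance (pure solvent in): dm/dt = −Q_out · m/V(t).
Separate: dm/m = −Q_out dt/V(t) ⇒ ln(m/m₀) = −(Q_out/(Q_in−Q_out)) ln(V/V₀).
m = m₀ (V₀/V)^(Q_out/(Q_in−Q_out)) = 17.23 × (381.1/665.999)^(1.10604) = 9.29269 g.
C = m/V = 9.29269/665.999 = 0.0139530 g/gal.

0.01395 g/gal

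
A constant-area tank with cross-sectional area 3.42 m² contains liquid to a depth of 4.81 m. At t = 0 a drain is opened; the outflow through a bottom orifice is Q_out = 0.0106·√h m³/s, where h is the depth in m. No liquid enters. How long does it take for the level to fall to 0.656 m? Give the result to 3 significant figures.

893 s

Unsteady balance on liquid volume: A dh/dt = −0.0106 √h.
∫ h^(−1/2) dh = −(0.0106/A) ∫ dt, giving 2√h = 2√h₀ − (0.0106/A) t.
t = 2A(√h₀ − √h)/0.0106 = 2·3.42·(√4.81 − √0.656)/0.0106
  = 6.8400 × (2.1932 − 0.80994) / 0.0106 = 892.58 s.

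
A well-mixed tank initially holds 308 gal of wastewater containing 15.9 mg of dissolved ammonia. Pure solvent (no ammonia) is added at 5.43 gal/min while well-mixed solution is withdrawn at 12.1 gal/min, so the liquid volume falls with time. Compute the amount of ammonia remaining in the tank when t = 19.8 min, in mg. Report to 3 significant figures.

Total volume: dV/dt = Q_in − Q_out = -6.6700 gal/min, so V(t) = 308 − 6.6700 t and V(19.8) = 175.93 gal.
No ammonia enters, so dm/dt = −Q_out · (m/V).
dm/m = −Q_out dt/(V₀ − 6.6700 t); integrating gives ln(m/m₀) = −(Q_out/(Q_in−Q_out)) ln(V/V₀).
m = m₀ (V₀/V)^(Q_out/(Q_in−Q_out)) = 15.9 × (308/175.93)^(-1.8141) = 5.7572 mg.

5.76 mg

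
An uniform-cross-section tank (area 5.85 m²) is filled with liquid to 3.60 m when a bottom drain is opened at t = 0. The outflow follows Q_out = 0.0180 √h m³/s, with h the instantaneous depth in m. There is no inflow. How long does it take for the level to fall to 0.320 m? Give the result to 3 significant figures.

With no inflow, A dh/dt = −0.0180 √h.
Separate and integrate: 2(√h − √h₀) = −(0.0180/A) t.
t = 2A(√h₀ − √h)/0.0180 = 2·5.85·(√3.60 − √0.320)/0.0180
  = 11.700 × (1.8974 − 0.56569) / 0.0180 = 865.59 s.

866 s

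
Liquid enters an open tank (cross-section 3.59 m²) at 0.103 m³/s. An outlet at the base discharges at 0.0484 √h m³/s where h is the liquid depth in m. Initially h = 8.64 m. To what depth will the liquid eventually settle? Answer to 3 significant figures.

Accumulation of liquid (constant cross-section A): A dh/dt = Q_in − 0.0484 √h. At steady state dh/dt = 0:
Q_in = 0.0484 √h_ss ⇒ √h_ss = 0.103/0.0484 = 2.1281.
h_ss = 2.1281² = 4.5288 m. (Since h₀ = 8.64 m > h_ss, the level will fall toward this value.)

4.53 m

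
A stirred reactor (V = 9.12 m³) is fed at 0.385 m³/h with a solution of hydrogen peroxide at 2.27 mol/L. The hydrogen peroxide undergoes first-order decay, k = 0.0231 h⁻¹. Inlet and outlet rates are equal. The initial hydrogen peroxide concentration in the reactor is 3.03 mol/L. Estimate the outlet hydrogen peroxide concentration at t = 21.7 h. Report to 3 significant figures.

Accumulation = in − out − consumed: V dC/dt = Q C_in − Q C − k V C.
This is linear with rate a = Q/V + k = 0.065315 h⁻¹.
C_ss = Q C_in/(Q + kV) = 1.4672 mol/L; C(t) = C_ss + (C₀ − C_ss) e^(−a t).
C(21.7) = 1.4672 + (1.5628)·e^(−0.065315·21.7) = 1.4672 + (1.5628)·0.24236 = 1.8459 mol/L.

1.85 mol/L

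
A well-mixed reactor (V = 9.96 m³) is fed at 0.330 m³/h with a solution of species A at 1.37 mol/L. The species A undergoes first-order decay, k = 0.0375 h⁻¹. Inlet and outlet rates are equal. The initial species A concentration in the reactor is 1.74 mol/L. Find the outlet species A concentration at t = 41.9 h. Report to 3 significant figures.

V dC/dt = Q(C_in − C) − k V C.
dC/dt = (Q/V) C_in − (Q/V + k) C; effective rate a = Q/V + k = 0.033133 + 0.0375 = 0.070633 h⁻¹.
C_ss = Q C_in/(Q + kV) = 0.64264 mol/L; C(t) = C_ss + (C₀ − C_ss) e^(−a t).
C(41.9) = 0.64264 + (1.0974)·e^(−0.070633·41.9) = 0.64264 + (1.0974)·0.051845 = 0.69954 mol/L.

0.700 mol/L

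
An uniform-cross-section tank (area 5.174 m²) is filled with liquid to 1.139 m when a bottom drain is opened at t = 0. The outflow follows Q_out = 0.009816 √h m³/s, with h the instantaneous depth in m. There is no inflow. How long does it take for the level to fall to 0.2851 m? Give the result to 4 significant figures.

With no inflow, A dh/dt = −0.009816 √h.
∫ h^(−1/2) dh = −(0.009816/A) ∫ dt, giving 2√h = 2√h₀ − (0.009816/A) t.
t = 2A(√h₀ − √h)/0.009816 = 2·5.174·(√1.139 − √0.2851)/0.009816
  = 10.3480 × (1.06724 − 0.533948) / 0.009816 = 562.195 s.

562.2 s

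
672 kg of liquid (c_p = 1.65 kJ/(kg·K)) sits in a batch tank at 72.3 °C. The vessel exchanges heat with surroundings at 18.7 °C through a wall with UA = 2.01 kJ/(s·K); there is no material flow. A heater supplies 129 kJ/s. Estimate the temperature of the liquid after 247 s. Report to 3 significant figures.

76.1 °C

Unsteady energy balance on the tank contents: M c_p dT/dt = −UA(T − T_amb) + Q̇.
dT/dt = (T_ss − T)/τ with T_ss = T_amb + Q̇/UA = 18.7 + 129/2.01 = 82.879 °C, τ = M c_p/UA = 672·1.65/2.01 = 551.64 s.
T approaches T_ss exponentially: T(t) = T_ss + (T₀ − T_ss) e^(−t/τ).
T(247) = 82.879 + (-10.579)·0.63906 = 76.118 °C.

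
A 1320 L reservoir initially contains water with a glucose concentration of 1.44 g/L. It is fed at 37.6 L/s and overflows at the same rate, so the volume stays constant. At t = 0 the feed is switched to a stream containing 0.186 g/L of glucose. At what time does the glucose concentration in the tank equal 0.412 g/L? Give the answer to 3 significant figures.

60.2 s

Species balance: V dC/dt = Q(C_in − C) ⇒ τ = V/Q = 35.106 s.
C(t) = C_in + (C₀ − C_in) e^(−t/τ). Set C = 0.412 and solve for t:
e^(−t/τ) = (C − C_in)/(C₀ − C_in) = (0.412 − 0.186)/(1.44 − 0.186) = 0.18022
t = −τ ln(…) = 35.106 × 1.7136 = 60.157 s.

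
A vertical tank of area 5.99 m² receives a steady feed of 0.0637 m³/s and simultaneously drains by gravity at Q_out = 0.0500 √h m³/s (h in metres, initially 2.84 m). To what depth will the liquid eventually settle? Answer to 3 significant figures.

1.62 m

Level balance: A dh/dt = 0.0637 − 0.0500 √h. Setting dh/dt = 0:
Q_in = 0.0500 √h_ss ⇒ √h_ss = 0.0637/0.0500 = 1.2740.
h_ss = 1.2740² = 1.6231 m. (Since h₀ = 2.84 m > h_ss, the level will fall toward this value.)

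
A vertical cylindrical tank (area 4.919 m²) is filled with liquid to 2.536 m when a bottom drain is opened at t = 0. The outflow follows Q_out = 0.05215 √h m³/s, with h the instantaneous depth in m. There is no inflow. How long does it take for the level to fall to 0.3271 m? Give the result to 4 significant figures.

With no inflow, A dh/dt = −0.05215 √h.
∫ h^(−1/2) dh = −(0.05215/A) ∫ dt, giving 2√h = 2√h₀ − (0.05215/A) t.
t = 2A(√h₀ − √h)/0.05215 = 2·4.919·(√2.536 − √0.3271)/0.05215
  = 9.83800 × (1.59248 − 0.571927) / 0.05215 = 192.526 s.

192.5 s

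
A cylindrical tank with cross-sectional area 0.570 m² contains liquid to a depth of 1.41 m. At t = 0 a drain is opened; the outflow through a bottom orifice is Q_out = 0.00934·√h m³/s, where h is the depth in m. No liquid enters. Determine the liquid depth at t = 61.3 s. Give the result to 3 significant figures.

Mass balance (ρ constant): A dh/dt = −0.00934 √h.
Separate and integrate: 2(√h − √h₀) = −(0.00934/A) t.
√h = √1.41 − 0.00934·61.3/(2·0.570) = 1.1874 − 0.50223 = 0.68520.
h = 0.68520² = 0.46951 m.

0.470 m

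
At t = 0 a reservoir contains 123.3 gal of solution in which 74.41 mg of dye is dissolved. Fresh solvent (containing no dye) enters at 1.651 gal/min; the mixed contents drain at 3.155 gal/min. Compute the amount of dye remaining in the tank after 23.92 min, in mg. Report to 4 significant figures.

Total volume: dV/dt = Q_in − Q_out = -1.50400 gal/min, so V(t) = 123.3 − 1.50400 t and V(23.92) = 87.3243 gal.
No dye enters, so dm/dt = −Q_out · (m/V).
Separate: dm/m = −Q_out dt/V(t) ⇒ ln(m/m₀) = −(Q_out/(Q_in−Q_out)) ln(V/V₀).
m = m₀ (V₀/V)^(Q_out/(Q_in−Q_out)) = 74.41 × (123.3/87.3243)^(-2.09774) = 36.0854 mg.

36.09 mg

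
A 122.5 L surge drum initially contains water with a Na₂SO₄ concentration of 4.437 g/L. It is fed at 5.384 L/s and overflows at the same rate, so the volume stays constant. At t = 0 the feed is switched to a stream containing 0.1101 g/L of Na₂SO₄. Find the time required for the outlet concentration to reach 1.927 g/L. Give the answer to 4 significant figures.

19.74 s

Transient balance on the dissolved component: V dC/dt = Q(C_in − C), so τ = V/Q = 22.7526 s.
C(t) = C_in + (C₀ − C_in) e^(−t/τ). Set C = 1.927 and solve for t:
e^(−t/τ) = (C − C_in)/(C₀ − C_in) = (1.927 − 0.1101)/(4.437 − 0.1101) = 0.419908
t = −τ ln(…) = 22.7526 × 0.867720 = 19.7429 s.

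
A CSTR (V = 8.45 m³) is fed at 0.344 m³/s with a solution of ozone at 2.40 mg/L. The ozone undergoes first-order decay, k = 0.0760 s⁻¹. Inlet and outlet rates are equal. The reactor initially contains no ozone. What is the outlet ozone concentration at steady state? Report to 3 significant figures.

Accumulation = in − out − consumed: V dC/dt = Q C_in − Q C − k V C.
Steady state (dC/dt = 0): C_ss = Q C_in/(Q + kV) = C_in/(1 + kV/Q).
C_ss = 0.344·2.40/(0.344 + 0.0760·8.45) = 0.82560/0.98620 = 0.83715 mg/L.

0.837 mg/L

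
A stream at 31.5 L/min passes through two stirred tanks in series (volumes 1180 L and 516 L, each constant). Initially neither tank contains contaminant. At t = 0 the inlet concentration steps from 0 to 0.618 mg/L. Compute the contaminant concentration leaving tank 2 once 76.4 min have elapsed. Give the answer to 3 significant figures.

Species balance on tank i: dCᵢ/dt = (Cᵢ₋₁ − Cᵢ)/τᵢ with τᵢ = Vᵢ/Q.
τ₁ = 1180/31.5 = 37.460 min; τ₂ = 516/31.5 = 16.381 min.
Solving the cascade with C₁(0)=C₂(0)=0 gives C₂(t) = C_in[1 − (τ₁ e^(−t/τ₁) − τ₂ e^(−t/τ₂))/(τ₁ − τ₂)].
At t = 76.4: e^(−t/τ₁) = 0.13009, e^(−t/τ₂) = 0.0094291.
C₂ = 0.618·[1 − (37.460·0.13009 − 16.381·0.0094291)/(21.079)] = 0.618·0.77613 = 0.47965 mg/L.

0.480 mg/L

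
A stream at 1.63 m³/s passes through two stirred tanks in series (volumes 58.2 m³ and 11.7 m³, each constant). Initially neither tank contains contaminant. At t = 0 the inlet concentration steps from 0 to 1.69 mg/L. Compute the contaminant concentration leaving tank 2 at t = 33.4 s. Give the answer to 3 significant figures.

0.864 mg/L

Each tank obeys Vᵢ dCᵢ/dt = Q(Cᵢ₋₁ − Cᵢ), so τᵢ = Vᵢ/Q.
τ₁ = 58.2/1.63 = 35.706 s; τ₂ = 11.7/1.63 = 7.1779 s.
Tank 1: C₁ = C_in(1 − e^(−t/τ₁)). Tank 2 (τ₁ ≠ τ₂): C₂ = C_in[1 − (τ₁ e^(−t/τ₁) − τ₂ e^(−t/τ₂))/(τ₁ − τ₂)].
At t = 33.4: e^(−t/τ₁) = 0.39242, e^(−t/τ₂) = 0.0095314.
C₂ = 1.69·[1 − (35.706·0.39242 − 7.1779·0.0095314)/(28.528)] = 1.69·0.51124 = 0.86400 mg/L.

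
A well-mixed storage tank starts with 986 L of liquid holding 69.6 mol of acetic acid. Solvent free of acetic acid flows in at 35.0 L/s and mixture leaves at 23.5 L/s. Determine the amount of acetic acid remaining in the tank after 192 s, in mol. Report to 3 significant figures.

6.30 mol

Total volume: dV/dt = Q_in − Q_out = 11.500 L/s, so V(t) = 986 + 11.500 t and V(192) = 3194.0 L.
No acetic acid enters, so dm/dt = −Q_out · (m/V).
dm/m = −Q_out dt/(V₀ + 11.500 t); integrating gives ln(m/m₀) = −(Q_out/(Q_in−Q_out)) ln(V/V₀).
m = m₀ (V₀/V)^(Q_out/(Q_in−Q_out)) = 69.6 × (986/3194.0)^(2.0435) = 6.3023 mol.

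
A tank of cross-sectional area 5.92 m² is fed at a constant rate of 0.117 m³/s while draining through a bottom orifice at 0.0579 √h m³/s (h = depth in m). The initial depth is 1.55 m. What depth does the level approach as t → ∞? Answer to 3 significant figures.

4.08 m

Accumulation of liquid (constant cross-section A): A dh/dt = Q_in − 0.0579 √h. At steady state dh/dt = 0:
Q_in = 0.0579 √h_ss ⇒ √h_ss = 0.117/0.0579 = 2.0207.
h_ss = 2.0207² = 4.0833 m. (Since h₀ = 1.55 m < h_ss, the level will rise toward this value.)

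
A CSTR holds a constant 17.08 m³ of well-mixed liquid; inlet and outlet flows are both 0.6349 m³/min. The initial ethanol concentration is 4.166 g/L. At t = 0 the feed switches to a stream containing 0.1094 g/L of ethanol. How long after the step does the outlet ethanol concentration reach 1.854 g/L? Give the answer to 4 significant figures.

Species balance: V dC/dt = Q(C_in − C) ⇒ τ = V/Q = 26.9019 min.
C(t) = C_in + (C₀ − C_in) e^(−t/τ). Set C = 1.854 and solve for t:
e^(−t/τ) = (C − C_in)/(C₀ − C_in) = (1.854 − 0.1094)/(4.166 − 0.1094) = 0.430065
t = −τ ln(…) = 26.9019 × 0.843820 = 22.7003 min.

22.70 min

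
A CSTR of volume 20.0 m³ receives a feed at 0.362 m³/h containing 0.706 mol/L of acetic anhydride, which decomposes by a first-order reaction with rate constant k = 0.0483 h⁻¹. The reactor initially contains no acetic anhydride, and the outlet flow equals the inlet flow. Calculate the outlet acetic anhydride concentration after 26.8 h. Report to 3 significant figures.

0.160 mol/L

V dC/dt = Q(C_in − C) − k V C.
dC/dt = (Q/V) C_in − (Q/V + k) C; effective rate a = Q/V + k = 0.018100 + 0.0483 = 0.066400 h⁻¹.
C_ss = Q C_in/(Q + kV) = 0.19245 mol/L; C(t) = C_ss + (C₀ − C_ss) e^(−a t).
C(26.8) = 0.19245 + (-0.19245)·e^(−0.066400·26.8) = 0.19245 + (-0.19245)·0.16872 = 0.15998 mol/L.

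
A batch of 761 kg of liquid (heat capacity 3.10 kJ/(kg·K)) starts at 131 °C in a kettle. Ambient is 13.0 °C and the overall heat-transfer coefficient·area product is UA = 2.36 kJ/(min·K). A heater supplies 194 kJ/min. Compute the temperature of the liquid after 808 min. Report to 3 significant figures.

111 °C

Heat balance on the well-mixed liquid: M c_p dT/dt = −UA(T − T_amb) + Q̇.
dT/dt = (T_ss − T)/τ with T_ss = T_amb + Q̇/UA = 13.0 + 194/2.36 = 95.203 °C, τ = M c_p/UA = 761·3.10/2.36 = 999.62 min.
Integrating: T(t) = T_ss + (T₀ − T_ss) e^(−t/τ).
T(808) = 95.203 + (35.797)·0.44561 = 111.15 °C.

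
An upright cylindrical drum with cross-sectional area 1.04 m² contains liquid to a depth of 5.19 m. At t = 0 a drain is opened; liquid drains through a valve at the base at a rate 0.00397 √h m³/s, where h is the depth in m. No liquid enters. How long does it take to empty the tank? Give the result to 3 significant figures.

1190 s

A dh/dt = −Q_out = −0.00397 √h.
∫ h^(−1/2) dh = −(0.00397/A) ∫ dt, giving 2√h = 2√h₀ − (0.00397/A) t.
Set h = 0: 2√h₀ = (0.00397/A) t_empty ⇒ t_empty = 2A√h₀/0.00397.
t_empty = 2·1.04·√5.19/0.00397 = 2.0800·2.2782/0.00397 = 1193.6 s.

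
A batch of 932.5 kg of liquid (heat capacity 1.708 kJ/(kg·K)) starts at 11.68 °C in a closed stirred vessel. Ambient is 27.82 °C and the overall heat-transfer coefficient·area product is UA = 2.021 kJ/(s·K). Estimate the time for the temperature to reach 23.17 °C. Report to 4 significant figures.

980.7 s

M c_p dT/dt = −UA(T − T_amb).
τ = M c_p/UA = 788.080 s; T_ss = T_amb = 27.8200 °C.
T(t) = T_ss + (T₀ − T_ss)e^(−t/τ); set T = 23.17:
t = −τ ln[(T − T_ss)/(T₀ − T_ss)] = −788.080 · ln(0.288104) = 980.713 s.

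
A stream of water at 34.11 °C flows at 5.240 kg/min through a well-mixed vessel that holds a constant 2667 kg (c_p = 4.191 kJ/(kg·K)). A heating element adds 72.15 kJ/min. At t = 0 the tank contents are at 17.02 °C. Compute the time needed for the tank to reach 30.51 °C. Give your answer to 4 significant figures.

552.2 min

M c_p dT/dt = ṁ c_p (T_in − T) + Q̇.
τ = M/ṁ = 508.969 min; T_ss = T_in + Q̇/(ṁ c_p) = 37.3954 °C.
T(t) = T_ss + (T₀ − T_ss) e^(−t/τ). Set T = 30.51:
e^(−t/τ) = (30.51 − 37.3954)/(17.02 − 37.3954) = 0.337927
t = −508.969 · ln(0.337927) = 552.194 min.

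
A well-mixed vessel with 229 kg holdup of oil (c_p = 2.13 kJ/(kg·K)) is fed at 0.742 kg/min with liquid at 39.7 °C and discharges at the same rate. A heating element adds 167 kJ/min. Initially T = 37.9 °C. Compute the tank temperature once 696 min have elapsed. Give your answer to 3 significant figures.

M c_p dT/dt = ṁ c_p (T_in − T) + Q̇.
τ = M/ṁ = 308.63 min; T_ss = T_in + Q̇/(ṁ c_p) = 39.7 + 167/(0.742·2.13) = 145.37 °C.
This is linear first-order; T(t) = T_ss + (T₀ − T_ss) e^(−t/τ).
T(696) = 145.37 + (-107.47)·e^(−696/308.63) = 145.37 + (-107.47)·0.10486 = 134.10 °C.

134 °C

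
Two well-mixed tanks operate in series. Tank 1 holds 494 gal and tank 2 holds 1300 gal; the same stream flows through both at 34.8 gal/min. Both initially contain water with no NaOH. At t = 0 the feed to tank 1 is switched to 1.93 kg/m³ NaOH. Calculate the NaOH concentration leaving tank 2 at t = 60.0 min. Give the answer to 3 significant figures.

Each tank obeys Vᵢ dCᵢ/dt = Q(Cᵢ₋₁ − Cᵢ), so τᵢ = Vᵢ/Q.
τ₁ = 494/34.8 = 14.195 min; τ₂ = 1300/34.8 = 37.356 min.
Tank 1: C₁ = C_in(1 − e^(−t/τ₁)). Tank 2 (τ₁ ≠ τ₂): C₂ = C_in[1 − (τ₁ e^(−t/τ₁) − τ₂ e^(−t/τ₂))/(τ₁ − τ₂)].
At t = 60.0: e^(−t/τ₁) = 0.014600, e^(−t/τ₂) = 0.20066.
C₂ = 1.93·[1 − (14.195·0.014600 − 37.356·0.20066)/(-23.161)] = 1.93·0.68531 = 1.3226 kg/m³.

1.32 kg/m³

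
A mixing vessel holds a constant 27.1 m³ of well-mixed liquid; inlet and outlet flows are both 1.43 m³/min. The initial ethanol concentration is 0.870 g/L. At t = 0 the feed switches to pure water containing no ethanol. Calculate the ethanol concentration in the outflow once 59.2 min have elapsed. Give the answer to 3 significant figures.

0.0383 g/L

Mass balance on the solute (V constant): V dC/dt = Q(C_in − C).
Rewrite as dC/dt + C/τ = C_in/τ, τ = V/Q = 18.951 min.
C approaches C_in exponentially: C(t) = C_in + (C₀ − C_in) e^(−t/τ).
C(59.2) = 0 + (0.870 − 0)·e^(−59.2/18.951) = 0 + (0.87000)·0.043988 = 0.038270 g/L.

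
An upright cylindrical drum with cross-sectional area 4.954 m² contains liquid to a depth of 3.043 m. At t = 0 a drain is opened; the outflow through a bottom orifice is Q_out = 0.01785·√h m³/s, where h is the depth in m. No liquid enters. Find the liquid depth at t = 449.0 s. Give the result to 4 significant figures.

With no inflow, A dh/dt = −0.01785 √h.
Separate and integrate: 2(√h − √h₀) = −(0.01785/A) t.
√h = √3.043 − 0.01785·449.0/(2·4.954) = 1.74442 − 0.808907 = 0.935513.
h = 0.935513² = 0.875184 m.

0.8752 m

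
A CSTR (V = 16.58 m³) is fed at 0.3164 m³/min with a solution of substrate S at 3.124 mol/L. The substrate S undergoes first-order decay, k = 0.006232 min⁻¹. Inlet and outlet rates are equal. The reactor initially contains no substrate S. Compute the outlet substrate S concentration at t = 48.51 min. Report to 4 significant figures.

1.665 mol/L

Accumulation = in − out − consumed: V dC/dt = Q C_in − Q C − k V C.
dC/dt = (Q/V) C_in − (Q/V + k) C; effective rate a = Q/V + k = 0.0190832 + 0.006232 = 0.0253152 min⁻¹.
C_ss = Q C_in/(Q + kV) = 2.35495 mol/L; C(t) = C_ss + (C₀ − C_ss) e^(−a t).
C(48.51) = 2.35495 + (-2.35495)·e^(−0.0253152·48.51) = 2.35495 + (-2.35495)·0.292865 = 1.66526 mol/L.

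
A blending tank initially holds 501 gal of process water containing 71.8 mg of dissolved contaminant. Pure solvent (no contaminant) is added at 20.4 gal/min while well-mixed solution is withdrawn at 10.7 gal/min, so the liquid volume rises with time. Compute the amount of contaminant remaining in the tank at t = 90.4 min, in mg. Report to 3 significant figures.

Total volume: dV/dt = Q_in − Q_out = 9.7000 gal/min, so V(t) = 501 + 9.7000 t and V(90.4) = 1377.9 gal.
Solute balance: dm/dt = 0 − Q_out C = −Q_out m/V(t).
dm/m = −Q_out dt/(V₀ + 9.7000 t); integrating gives ln(m/m₀) = −(Q_out/(Q_in−Q_out)) ln(V/V₀).
m = m₀ (V₀/V)^(Q_out/(Q_in−Q_out)) = 71.8 × (501/1377.9)^(1.1031) = 23.521 mg.

23.5 mg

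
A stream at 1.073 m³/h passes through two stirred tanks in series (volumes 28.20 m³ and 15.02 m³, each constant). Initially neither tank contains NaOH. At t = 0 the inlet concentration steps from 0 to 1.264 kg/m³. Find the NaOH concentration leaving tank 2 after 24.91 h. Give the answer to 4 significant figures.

0.4588 kg/m³

Time constants: τᵢ = Vᵢ/Q for each well-mixed tank.
τ₁ = 28.20/1.073 = 26.2815 h; τ₂ = 15.02/1.073 = 13.9981 h.
Solving the cascade with C₁(0)=C₂(0)=0 gives C₂(t) = C_in[1 − (τ₁ e^(−t/τ₁) − τ₂ e^(−t/τ₂))/(τ₁ − τ₂)].
At t = 24.91: e^(−t/τ₁) = 0.387586, e^(−t/τ₂) = 0.168719.
C₂ = 1.264·[1 − (26.2815·0.387586 − 13.9981·0.168719)/(12.2833)] = 1.264·0.362991 = 0.458820 kg/m³.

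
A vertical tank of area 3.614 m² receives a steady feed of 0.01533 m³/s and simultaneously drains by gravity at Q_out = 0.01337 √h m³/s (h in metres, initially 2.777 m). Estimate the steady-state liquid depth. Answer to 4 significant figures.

1.315 m

A dh/dt = Q_in − 0.01337 √h. Steady state requires inflow = outflow:
Q_in = 0.01337 √h_ss ⇒ √h_ss = 0.01533/0.01337 = 1.14660.
h_ss = 1.14660² = 1.31468 m. (Since h₀ = 2.777 m > h_ss, the level will fall toward this value.)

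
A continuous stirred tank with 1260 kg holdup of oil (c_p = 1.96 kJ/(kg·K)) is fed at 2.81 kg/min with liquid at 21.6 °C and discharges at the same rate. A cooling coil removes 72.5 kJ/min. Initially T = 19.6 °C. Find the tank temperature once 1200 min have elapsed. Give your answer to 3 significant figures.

9.20 °C

M c_p dT/dt = ṁ c_p (T_in − T) − Q̇.
τ = M/ṁ = 448.40 min; T_ss = T_in − Q̇/(ṁ c_p) = 21.6 − 72.5/(2.81·1.96) = 8.4364 °C.
Solution: T(t) = T_ss + (T₀ − T_ss) e^(−t/τ).
T(1200) = 8.4364 + (11.164)·e^(−1200/448.40) = 8.4364 + (11.164)·0.068825 = 9.2047 °C.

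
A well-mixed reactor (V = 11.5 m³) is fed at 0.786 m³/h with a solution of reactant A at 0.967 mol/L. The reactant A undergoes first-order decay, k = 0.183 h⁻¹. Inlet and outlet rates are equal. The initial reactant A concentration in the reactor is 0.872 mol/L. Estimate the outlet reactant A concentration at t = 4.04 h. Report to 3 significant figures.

0.484 mol/L

Accumulation = in − out − consumed: V dC/dt = Q C_in − Q C − k V C.
dC/dt = (Q/V) C_in − (Q/V + k) C; effective rate a = Q/V + k = 0.068348 + 0.183 = 0.25135 h⁻¹.
C_ss = Q C_in/(Q + kV) = 0.26295 mol/L; C(t) = C_ss + (C₀ − C_ss) e^(−a t).
C(4.04) = 0.26295 + (0.60905)·e^(−0.25135·4.04) = 0.26295 + (0.60905)·0.36224 = 0.48357 mol/L.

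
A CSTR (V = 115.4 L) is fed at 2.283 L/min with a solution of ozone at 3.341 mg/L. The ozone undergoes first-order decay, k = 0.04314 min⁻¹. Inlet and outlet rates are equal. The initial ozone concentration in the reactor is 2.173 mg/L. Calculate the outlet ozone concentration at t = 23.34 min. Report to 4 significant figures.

Accumulation = in − out − consumed: V dC/dt = Q C_in − Q C − k V C.
dC/dt = (Q/V) C_in − (Q/V + k) C; effective rate a = Q/V + k = 0.0197834 + 0.04314 = 0.0629234 min⁻¹.
C_ss = Q C_in/(Q + kV) = 1.05042 mg/L; C(t) = C_ss + (C₀ − C_ss) e^(−a t).
C(23.34) = 1.05042 + (1.12258)·e^(−0.0629234·23.34) = 1.05042 + (1.12258)·0.230240 = 1.30889 mg/L.

1.309 mg/L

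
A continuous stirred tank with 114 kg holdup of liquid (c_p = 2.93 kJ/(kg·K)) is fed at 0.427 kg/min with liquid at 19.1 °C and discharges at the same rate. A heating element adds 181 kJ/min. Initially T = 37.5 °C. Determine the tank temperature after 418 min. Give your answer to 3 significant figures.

137 °C

First-law balance (no shaft work): M c_p dT/dt = ṁ c_p (T_in − T) + 181.
Rearrange: dT/dt = (T_ss − T)/τ with τ = M/ṁ = 266.98 min and T_ss = T_in + Q̇/(ṁ c_p) = 163.77 °C.
This is linear first-order; T(t) = T_ss + (T₀ − T_ss) e^(−t/τ).
T(418) = 163.77 + (-126.27)·e^(−418/266.98) = 163.77 + (-126.27)·0.20895 = 137.39 °C.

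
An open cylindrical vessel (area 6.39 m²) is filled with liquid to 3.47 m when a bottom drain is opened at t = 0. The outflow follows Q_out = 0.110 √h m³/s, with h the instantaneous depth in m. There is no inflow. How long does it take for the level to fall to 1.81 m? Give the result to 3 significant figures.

Unsteady balance on liquid volume: A dh/dt = −0.110 √h.
This is separable: 2 d(√h)/dt = −0.110/A, so √h = √h₀ − (0.110/(2A)) t.
t = 2A(√h₀ − √h)/0.110 = 2·6.39·(√3.47 − √1.81)/0.110
  = 12.780 × (1.8628 − 1.3454) / 0.110 = 60.116 s.

60.1 s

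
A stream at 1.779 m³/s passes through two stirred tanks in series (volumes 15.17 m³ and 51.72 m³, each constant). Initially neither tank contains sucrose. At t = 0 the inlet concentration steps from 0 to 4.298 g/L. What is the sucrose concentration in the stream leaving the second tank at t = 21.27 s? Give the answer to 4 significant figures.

Species balance on tank i: dCᵢ/dt = (Cᵢ₋₁ − Cᵢ)/τᵢ with τᵢ = Vᵢ/Q.
τ₁ = 15.17/1.779 = 8.52726 s; τ₂ = 51.72/1.779 = 29.0725 s.
Tank 1: C₁ = C_in(1 − e^(−t/τ₁)). Tank 2 (τ₁ ≠ τ₂): C₂ = C_in[1 − (τ₁ e^(−t/τ₁) − τ₂ e^(−t/τ₂))/(τ₁ − τ₂)].
At t = 21.27: e^(−t/τ₁) = 0.0825499, e^(−t/τ₂) = 0.481129.
C₂ = 4.298·[1 − (8.52726·0.0825499 − 29.0725·0.481129)/(-20.5453)] = 4.298·0.353441 = 1.51909 g/L.

1.519 g/L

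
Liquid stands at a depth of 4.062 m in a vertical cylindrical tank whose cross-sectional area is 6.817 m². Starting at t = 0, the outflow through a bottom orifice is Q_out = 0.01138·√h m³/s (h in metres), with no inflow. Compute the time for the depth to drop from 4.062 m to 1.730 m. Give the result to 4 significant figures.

A dh/dt = −Q_out = −0.01138 √h.
Separate and integrate: 2(√h − √h₀) = −(0.01138/A) t.
t = 2A(√h₀ − √h)/0.01138 = 2·6.817·(√4.062 − √1.730)/0.01138
  = 13.6340 × (2.01544 − 1.31529) / 0.01138 = 838.821 s.

838.8 s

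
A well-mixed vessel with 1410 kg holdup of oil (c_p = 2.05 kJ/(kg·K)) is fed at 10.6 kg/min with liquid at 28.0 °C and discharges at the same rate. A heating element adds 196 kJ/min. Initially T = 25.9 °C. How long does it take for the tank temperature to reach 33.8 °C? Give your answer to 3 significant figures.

M c_p dT/dt = ṁ c_p (T_in − T) + Q̇.
τ = M/ṁ = 133.02 min; T_ss = T_in + Q̇/(ṁ c_p) = 37.020 °C.
T(t) = T_ss + (T₀ − T_ss) e^(−t/τ). Set T = 33.8:
e^(−t/τ) = (33.8 − 37.020)/(25.9 − 37.020) = 0.28955
t = −133.02 · ln(0.28955) = 164.86 min.

165 min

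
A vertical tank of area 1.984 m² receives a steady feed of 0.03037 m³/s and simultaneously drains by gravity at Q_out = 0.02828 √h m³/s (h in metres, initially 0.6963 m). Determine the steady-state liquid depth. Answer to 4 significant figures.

Level balance: A dh/dt = 0.03037 − 0.02828 √h. Setting dh/dt = 0:
Q_in = 0.02828 √h_ss ⇒ √h_ss = 0.03037/0.02828 = 1.07390.
h_ss = 1.07390² = 1.15327 m. (Since h₀ = 0.6963 m < h_ss, the level will rise toward this value.)

1.153 m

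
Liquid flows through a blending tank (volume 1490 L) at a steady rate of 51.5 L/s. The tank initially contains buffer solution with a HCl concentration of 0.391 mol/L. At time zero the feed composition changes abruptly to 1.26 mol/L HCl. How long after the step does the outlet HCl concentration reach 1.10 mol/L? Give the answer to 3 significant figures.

Accumulation = in − out for the solute gives V dC/dt = Q(C_in − C), so τ = V/Q = 28.932 s.
C(t) = C_in + (C₀ − C_in) e^(−t/τ). Set C = 1.10 and solve for t:
e^(−t/τ) = (C − C_in)/(C₀ − C_in) = (1.10 − 1.26)/(0.391 − 1.26) = 0.18412
t = −τ ln(…) = 28.932 × 1.6922 = 48.958 s.

49.0 s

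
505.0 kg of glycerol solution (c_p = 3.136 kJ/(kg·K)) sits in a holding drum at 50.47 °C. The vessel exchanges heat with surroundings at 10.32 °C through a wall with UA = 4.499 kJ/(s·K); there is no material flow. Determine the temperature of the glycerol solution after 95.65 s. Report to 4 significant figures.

40.92 °C

M c_p dT/dt = −UA(T − T_amb).
dT/dt = (T_ss − T)/τ with T_ss = T_amb = 10.3200 °C, τ = M c_p/UA = 505.0·3.136/4.499 = 352.007 s.
Solution: T(t) = T_ss + (T₀ − T_ss) e^(−t/τ).
T(95.65) = 10.3200 + (40.1500)·0.762062 = 40.9168 °C.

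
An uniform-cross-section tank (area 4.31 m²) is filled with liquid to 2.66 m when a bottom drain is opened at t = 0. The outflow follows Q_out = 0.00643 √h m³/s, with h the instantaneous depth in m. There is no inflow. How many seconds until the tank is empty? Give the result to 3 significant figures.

Mass balance (ρ constant): A dh/dt = −0.00643 √h.
This is separable: 2 d(√h)/dt = −0.00643/A, so √h = √h₀ − (0.00643/(2A)) t.
Set h = 0: 2√h₀ = (0.00643/A) t_empty ⇒ t_empty = 2A√h₀/0.00643.
t_empty = 2·4.31·√2.66/0.00643 = 8.6200·1.6310/0.00643 = 2186.4 s.

2190 s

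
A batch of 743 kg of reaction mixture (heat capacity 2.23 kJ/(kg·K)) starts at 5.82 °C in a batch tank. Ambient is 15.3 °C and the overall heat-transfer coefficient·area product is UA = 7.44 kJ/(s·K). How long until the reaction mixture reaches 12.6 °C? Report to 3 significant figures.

280 s

M c_p dT/dt = −UA(T − T_amb).
τ = M c_p/UA = 222.70 s; T_ss = T_amb = 15.300 °C.
T(t) = T_ss + (T₀ − T_ss)e^(−t/τ); set T = 12.6:
t = −τ ln[(T − T_ss)/(T₀ − T_ss)] = −222.70 · ln(0.28481) = 279.70 s.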